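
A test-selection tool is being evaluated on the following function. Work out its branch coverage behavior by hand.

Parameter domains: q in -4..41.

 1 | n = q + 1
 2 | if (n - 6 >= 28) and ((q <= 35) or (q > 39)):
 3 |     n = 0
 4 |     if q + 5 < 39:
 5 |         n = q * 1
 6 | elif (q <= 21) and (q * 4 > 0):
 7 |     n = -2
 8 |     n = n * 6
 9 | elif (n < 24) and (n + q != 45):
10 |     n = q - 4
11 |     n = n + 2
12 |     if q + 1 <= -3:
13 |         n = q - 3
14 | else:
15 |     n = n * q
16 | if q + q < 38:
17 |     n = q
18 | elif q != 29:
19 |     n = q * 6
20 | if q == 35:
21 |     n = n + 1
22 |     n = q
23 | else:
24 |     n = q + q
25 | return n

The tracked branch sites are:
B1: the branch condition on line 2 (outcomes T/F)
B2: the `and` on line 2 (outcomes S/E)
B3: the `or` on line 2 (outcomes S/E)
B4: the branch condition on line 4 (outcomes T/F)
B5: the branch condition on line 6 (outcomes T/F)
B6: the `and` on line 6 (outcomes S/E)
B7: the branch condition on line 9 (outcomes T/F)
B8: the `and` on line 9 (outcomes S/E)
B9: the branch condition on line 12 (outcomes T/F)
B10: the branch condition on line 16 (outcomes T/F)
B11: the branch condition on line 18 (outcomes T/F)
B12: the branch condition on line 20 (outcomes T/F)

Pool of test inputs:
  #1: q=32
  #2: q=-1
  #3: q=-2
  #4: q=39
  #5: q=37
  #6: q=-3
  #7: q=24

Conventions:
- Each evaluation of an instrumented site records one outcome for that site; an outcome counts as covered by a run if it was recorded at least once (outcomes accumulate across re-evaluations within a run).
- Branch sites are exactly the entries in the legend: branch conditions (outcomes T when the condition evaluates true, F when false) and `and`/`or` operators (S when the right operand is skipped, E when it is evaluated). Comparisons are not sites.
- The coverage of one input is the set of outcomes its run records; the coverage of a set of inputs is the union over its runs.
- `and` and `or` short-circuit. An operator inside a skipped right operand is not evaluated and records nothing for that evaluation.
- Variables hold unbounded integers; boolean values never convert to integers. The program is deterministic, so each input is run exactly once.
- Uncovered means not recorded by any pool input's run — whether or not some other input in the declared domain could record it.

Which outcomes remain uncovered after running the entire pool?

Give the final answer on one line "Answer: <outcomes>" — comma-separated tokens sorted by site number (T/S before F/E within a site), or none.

run #1 (q=32) runs B2->S, B1->F, B6->S, B5->F, B8->S, B7->F, B10->F, B11->T, B12->F; records B1=F, B2=S, B5=F, B6=S, B7=F, B8=S, B10=F, B11=T, B12=F
run #2 (q=-1) runs B2->S, B1->F, B6->E, B5->F, B8->E, B7->T, B9->F, B10->T, B12->F; records B1=F, B2=S, B5=F, B6=E, B7=T, B8=E, B9=F, B10=T, B12=F
run #3 (q=-2) runs B2->S, B1->F, B6->E, B5->F, B8->E, B7->T, B9->F, B10->T, B12->F; records B1=F, B2=S, B5=F, B6=E, B7=T, B8=E, B9=F, B10=T, B12=F
run #4 (q=39) runs B2->E, B3->E, B1->F, B6->S, B5->F, B8->S, B7->F, B10->F, B11->T, B12->F; records B1=F, B2=E, B3=E, B5=F, B6=S, B7=F, B8=S, B10=F, B11=T, B12=F
run #5 (q=37) runs B2->E, B3->E, B1->F, B6->S, B5->F, B8->S, B7->F, B10->F, B11->T, B12->F; records B1=F, B2=E, B3=E, B5=F, B6=S, B7=F, B8=S, B10=F, B11=T, B12=F
run #6 (q=-3) runs B2->S, B1->F, B6->E, B5->F, B8->E, B7->T, B9->F, B10->T, B12->F; records B1=F, B2=S, B5=F, B6=E, B7=T, B8=E, B9=F, B10=T, B12=F
run #7 (q=24) runs B2->S, B1->F, B6->S, B5->F, B8->S, B7->F, B10->F, B11->T, B12->F; records B1=F, B2=S, B5=F, B6=S, B7=F, B8=S, B10=F, B11=T, B12=F
union over the pool: B1=F, B2=S, B2=E, B3=E, B5=F, B6=S, B6=E, B7=T, B7=F, B8=S, B8=E, B9=F, B10=T, B10=F, B11=T, B12=F
uncovered (8 of 24): B1=T, B3=S, B4=T, B4=F, B5=T, B9=T, B11=F, B12=T

Answer: B1=T, B3=S, B4=T, B4=F, B5=T, B9=T, B11=F, B12=T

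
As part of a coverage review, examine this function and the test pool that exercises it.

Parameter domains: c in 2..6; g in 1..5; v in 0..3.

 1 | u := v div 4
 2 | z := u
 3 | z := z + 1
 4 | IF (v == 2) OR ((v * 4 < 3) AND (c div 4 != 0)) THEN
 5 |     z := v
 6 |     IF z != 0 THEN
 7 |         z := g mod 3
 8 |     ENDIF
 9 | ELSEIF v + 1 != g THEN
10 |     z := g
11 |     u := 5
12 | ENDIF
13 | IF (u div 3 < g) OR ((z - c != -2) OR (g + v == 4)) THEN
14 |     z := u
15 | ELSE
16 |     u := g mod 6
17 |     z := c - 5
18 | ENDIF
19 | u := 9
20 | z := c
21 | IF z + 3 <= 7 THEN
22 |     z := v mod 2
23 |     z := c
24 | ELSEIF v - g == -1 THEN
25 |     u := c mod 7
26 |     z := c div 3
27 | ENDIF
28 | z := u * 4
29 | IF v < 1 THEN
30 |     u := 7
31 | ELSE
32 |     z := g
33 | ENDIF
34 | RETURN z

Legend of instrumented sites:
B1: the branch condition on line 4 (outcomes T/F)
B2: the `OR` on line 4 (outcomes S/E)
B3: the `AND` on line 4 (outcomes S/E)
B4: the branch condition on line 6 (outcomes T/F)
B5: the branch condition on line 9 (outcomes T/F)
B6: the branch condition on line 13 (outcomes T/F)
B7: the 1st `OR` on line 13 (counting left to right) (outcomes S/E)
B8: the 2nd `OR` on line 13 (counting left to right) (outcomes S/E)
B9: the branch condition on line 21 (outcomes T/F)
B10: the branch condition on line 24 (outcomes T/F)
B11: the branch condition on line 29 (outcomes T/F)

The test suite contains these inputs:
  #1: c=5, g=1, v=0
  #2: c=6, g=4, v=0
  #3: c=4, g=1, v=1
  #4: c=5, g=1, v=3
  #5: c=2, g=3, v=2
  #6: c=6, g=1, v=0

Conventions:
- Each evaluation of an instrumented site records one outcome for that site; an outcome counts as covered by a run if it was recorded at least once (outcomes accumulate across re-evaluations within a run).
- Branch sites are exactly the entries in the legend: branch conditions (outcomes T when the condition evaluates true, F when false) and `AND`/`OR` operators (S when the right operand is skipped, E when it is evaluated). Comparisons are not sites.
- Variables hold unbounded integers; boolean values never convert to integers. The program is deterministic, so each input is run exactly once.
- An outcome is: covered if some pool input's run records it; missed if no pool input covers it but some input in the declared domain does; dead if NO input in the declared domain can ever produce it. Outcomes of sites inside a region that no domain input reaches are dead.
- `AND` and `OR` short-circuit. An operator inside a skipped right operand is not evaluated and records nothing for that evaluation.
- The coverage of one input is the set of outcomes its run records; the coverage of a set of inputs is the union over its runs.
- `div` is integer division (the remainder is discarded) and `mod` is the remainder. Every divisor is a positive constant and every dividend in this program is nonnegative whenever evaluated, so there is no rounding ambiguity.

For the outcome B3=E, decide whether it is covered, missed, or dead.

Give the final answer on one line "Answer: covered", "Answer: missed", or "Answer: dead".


B3=E is recorded by pool input(s) 1, 2, 6 -> covered
Answer: covered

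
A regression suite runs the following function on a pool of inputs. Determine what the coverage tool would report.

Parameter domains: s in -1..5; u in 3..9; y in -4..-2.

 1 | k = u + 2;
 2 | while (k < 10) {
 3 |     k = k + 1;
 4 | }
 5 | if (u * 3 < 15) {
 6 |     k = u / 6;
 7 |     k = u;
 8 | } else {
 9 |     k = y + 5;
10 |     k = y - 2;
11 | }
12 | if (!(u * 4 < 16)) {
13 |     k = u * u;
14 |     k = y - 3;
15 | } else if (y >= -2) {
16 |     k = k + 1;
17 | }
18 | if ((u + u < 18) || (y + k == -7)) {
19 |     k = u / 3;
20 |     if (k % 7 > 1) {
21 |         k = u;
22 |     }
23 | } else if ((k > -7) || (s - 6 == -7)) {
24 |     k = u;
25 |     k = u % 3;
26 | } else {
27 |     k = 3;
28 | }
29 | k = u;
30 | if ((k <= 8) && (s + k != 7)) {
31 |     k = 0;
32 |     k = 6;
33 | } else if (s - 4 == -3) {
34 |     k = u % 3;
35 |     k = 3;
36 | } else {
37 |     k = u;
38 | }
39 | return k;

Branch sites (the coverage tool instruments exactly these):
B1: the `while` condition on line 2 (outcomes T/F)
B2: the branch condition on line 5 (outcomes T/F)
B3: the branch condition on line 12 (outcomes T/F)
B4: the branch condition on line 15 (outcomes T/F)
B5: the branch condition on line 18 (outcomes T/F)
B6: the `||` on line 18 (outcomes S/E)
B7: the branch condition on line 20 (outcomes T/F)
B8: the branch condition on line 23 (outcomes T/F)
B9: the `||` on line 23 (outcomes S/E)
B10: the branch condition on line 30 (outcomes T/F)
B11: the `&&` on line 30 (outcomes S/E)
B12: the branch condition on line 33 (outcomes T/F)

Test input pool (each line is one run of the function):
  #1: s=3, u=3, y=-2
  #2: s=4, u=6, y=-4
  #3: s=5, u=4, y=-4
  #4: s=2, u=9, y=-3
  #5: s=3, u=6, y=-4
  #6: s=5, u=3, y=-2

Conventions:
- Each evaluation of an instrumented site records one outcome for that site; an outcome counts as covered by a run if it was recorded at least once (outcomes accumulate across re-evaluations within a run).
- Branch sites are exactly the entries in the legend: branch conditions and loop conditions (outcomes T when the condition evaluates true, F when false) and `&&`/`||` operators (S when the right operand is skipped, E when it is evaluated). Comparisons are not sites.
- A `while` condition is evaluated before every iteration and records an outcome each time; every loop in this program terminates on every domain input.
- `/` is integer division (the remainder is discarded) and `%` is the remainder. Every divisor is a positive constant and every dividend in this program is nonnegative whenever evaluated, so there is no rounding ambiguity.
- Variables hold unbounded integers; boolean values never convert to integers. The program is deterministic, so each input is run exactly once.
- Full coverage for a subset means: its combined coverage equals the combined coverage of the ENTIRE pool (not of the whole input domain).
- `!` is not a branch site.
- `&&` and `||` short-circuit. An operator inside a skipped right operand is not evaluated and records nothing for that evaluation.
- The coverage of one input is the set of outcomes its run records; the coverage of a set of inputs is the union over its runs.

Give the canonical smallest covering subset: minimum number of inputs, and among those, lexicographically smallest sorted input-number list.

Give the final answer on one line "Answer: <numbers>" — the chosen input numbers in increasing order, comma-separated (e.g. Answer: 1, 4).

run #1 (s=3, u=3, y=-2) runs B1->T, B1->T, B1->T, B1->T, B1->T, B1->F, B2->T, B3->F, B4->T, B6->S, B5->T, B7->F, B11->E, B10->T; records B1=T, B1=F, B2=T, B3=F, B4=T, B5=T, B6=S, B7=F, B10=T, B11=E
run #2 (s=4, u=6, y=-4) runs B1->T, B1->T, B1->F, B2->F, B3->T, B6->S, B5->T, B7->T, B11->E, B10->T; records B1=T, B1=F, B2=F, B3=T, B5=T, B6=S, B7=T, B10=T, B11=E
run #3 (s=5, u=4, y=-4) runs B1->T, B1->T, B1->T, B1->T, B1->F, B2->T, B3->T, B6->S, B5->T, B7->F, B11->E, B10->T; records B1=T, B1=F, B2=T, B3=T, B5=T, B6=S, B7=F, B10=T, B11=E
run #4 (s=2, u=9, y=-3) runs B1->F, B2->F, B3->T, B6->E, B5->F, B9->S, B8->T, B11->S, B10->F, B12->F; records B1=F, B2=F, B3=T, B5=F, B6=E, B8=T, B9=S, B10=F, B11=S, B12=F
run #5 (s=3, u=6, y=-4) runs B1->T, B1->T, B1->F, B2->F, B3->T, B6->S, B5->T, B7->T, B11->E, B10->T; records B1=T, B1=F, B2=F, B3=T, B5=T, B6=S, B7=T, B10=T, B11=E
run #6 (s=5, u=3, y=-2) runs B1->T, B1->T, B1->T, B1->T, B1->T, B1->F, B2->T, B3->F, B4->T, B6->S, B5->T, B7->F, B11->E, B10->T; records B1=T, B1=F, B2=T, B3=F, B4=T, B5=T, B6=S, B7=F, B10=T, B11=E
the full pool covers 20 outcomes: B1=T, B1=F, B2=T, B2=F, B3=T, B3=F, B4=T, B5=T, B5=F, B6=S, B6=E, B7=T, B7=F, B8=T, B9=S, B10=T, B10=F, B11=S, B11=E, B12=F
size 1 is not enough: best union over all size-1 subsets is 10/20
size 2 is not enough: best union over all size-2 subsets is 19/20
size 3: inputs {1, 2, 4} cover all 20 outcomes, and no lexicographically smaller subset of this size does

Answer: 1, 2, 4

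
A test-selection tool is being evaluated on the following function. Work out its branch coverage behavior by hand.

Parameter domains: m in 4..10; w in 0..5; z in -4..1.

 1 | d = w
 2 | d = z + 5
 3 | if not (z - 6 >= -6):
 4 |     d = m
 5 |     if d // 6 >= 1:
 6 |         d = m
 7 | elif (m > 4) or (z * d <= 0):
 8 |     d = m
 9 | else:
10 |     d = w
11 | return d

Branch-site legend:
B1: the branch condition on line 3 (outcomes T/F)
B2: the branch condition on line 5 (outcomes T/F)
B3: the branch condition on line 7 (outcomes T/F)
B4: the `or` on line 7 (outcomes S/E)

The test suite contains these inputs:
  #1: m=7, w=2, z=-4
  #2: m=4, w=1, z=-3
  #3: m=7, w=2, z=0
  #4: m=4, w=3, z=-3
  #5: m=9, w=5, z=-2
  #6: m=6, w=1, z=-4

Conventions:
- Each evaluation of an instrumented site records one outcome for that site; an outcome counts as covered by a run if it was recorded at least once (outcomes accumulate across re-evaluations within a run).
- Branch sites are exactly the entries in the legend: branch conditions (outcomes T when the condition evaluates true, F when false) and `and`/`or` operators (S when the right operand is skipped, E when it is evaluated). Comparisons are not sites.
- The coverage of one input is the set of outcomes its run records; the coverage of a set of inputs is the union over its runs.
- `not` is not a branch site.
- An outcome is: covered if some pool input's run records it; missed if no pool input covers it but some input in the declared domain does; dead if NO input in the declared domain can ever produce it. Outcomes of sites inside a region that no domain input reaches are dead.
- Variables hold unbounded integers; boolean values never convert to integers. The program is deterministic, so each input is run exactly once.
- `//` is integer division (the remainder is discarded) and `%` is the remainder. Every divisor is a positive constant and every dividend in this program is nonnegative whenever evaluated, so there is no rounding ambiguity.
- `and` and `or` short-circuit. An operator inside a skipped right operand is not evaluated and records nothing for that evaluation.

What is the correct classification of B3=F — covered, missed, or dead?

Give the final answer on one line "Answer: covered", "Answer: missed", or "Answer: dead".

no pool input records B3=F
but domain input (m=4, w=0, z=1) does record it -> reachable, so missed

Answer: missed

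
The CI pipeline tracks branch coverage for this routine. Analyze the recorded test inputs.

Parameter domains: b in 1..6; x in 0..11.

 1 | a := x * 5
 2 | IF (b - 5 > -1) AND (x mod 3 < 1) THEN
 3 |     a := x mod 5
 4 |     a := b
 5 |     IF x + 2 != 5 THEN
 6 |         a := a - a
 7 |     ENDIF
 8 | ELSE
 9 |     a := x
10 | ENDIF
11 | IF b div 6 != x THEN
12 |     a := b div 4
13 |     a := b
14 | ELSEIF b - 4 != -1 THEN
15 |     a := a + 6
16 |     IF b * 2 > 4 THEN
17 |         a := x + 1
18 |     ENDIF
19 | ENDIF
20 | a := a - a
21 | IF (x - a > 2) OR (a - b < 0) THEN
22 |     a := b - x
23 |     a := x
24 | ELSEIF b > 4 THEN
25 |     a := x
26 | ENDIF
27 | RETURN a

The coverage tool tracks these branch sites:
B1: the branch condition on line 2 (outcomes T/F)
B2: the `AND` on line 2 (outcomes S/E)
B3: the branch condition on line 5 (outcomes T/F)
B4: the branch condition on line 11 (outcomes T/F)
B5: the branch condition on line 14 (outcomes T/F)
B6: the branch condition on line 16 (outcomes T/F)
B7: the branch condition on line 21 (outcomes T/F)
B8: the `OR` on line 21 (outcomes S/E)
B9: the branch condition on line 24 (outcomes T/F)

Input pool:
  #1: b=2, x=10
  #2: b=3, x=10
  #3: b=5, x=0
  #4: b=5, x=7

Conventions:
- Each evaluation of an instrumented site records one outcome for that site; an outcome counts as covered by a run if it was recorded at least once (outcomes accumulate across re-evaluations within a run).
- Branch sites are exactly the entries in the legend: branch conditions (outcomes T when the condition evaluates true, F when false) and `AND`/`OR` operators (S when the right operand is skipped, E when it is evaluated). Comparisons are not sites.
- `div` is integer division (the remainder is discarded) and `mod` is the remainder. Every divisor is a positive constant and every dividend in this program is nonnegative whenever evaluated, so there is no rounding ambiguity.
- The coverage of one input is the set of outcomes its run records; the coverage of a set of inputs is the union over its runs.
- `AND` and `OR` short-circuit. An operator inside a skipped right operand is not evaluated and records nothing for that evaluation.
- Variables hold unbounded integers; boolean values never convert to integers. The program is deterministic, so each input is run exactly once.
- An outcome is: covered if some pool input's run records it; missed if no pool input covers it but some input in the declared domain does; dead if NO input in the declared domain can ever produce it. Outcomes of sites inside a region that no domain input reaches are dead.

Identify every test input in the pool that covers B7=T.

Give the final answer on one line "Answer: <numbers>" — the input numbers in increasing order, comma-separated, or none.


input #1 (b=2, x=10): records B7=T
input #2 (b=3, x=10): records B7=T
input #3 (b=5, x=0): records B7=T
input #4 (b=5, x=7): records B7=T
Answer: 1, 2, 3, 4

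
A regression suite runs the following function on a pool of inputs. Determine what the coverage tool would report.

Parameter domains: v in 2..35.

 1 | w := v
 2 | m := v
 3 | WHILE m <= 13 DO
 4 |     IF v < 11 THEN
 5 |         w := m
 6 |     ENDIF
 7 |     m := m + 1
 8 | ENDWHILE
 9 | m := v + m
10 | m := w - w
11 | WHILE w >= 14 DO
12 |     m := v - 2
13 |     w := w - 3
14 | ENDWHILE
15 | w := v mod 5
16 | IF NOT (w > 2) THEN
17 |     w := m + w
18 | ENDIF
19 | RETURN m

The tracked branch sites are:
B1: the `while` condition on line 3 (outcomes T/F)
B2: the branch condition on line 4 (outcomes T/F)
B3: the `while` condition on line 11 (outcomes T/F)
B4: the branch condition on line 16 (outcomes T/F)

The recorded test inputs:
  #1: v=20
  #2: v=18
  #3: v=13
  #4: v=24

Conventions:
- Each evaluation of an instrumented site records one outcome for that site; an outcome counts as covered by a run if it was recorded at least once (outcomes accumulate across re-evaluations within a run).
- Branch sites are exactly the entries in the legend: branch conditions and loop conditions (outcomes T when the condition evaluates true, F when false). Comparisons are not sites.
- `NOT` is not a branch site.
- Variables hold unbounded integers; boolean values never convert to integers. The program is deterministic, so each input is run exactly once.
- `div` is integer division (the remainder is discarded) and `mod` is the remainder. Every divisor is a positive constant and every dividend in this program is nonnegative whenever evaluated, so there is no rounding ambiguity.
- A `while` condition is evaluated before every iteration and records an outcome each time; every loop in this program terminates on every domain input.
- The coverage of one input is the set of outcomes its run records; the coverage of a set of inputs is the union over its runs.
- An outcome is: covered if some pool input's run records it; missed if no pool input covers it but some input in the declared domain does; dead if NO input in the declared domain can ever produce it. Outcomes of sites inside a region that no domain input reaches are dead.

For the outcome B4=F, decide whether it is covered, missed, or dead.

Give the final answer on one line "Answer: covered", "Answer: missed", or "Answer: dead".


B4=F is recorded by pool input(s) 2, 3, 4 -> covered
Answer: covered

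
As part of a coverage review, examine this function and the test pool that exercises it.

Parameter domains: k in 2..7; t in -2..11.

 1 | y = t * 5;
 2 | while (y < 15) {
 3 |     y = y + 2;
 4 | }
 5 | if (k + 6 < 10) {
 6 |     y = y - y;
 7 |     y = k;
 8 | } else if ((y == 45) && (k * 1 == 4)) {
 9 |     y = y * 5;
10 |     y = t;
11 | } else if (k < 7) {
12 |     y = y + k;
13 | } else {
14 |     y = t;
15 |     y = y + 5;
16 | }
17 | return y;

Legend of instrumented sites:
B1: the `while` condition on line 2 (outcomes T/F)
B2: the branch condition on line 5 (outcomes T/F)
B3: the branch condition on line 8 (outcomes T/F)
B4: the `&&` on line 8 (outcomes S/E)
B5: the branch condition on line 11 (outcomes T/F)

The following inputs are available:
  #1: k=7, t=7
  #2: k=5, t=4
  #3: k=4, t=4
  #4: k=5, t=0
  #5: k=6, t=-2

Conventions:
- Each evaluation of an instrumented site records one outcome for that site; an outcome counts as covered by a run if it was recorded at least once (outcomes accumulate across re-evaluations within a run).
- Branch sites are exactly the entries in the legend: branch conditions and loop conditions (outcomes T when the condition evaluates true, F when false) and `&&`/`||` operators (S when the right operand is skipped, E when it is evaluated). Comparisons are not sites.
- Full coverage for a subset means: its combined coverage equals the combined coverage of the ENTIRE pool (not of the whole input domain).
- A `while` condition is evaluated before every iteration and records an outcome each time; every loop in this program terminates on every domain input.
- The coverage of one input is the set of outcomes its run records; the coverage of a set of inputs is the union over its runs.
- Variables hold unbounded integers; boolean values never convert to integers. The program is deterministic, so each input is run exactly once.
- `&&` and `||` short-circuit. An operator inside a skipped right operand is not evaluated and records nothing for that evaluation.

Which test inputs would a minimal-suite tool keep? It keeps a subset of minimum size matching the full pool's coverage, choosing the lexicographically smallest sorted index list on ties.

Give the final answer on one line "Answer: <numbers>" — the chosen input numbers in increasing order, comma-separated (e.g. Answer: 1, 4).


#1 (k=7, t=7) -> B1->F, B2->F, B4->S, B3->F, B5->F; covered: B1=F, B2=F, B3=F, B4=S, B5=F
#2 (k=5, t=4) -> B1->F, B2->F, B4->S, B3->F, B5->T; covered: B1=F, B2=F, B3=F, B4=S, B5=T
#3 (k=4, t=4) -> B1->F, B2->F, B4->S, B3->F, B5->T; covered: B1=F, B2=F, B3=F, B4=S, B5=T
#4 (k=5, t=0) -> B1->T, B1->T, B1->T, B1->T, B1->T, B1->T, B1->T, B1->T, B1->F, B2->F, B4->S, B3->F, B5->T; covered: B1=T, B1=F, B2=F, B3=F, B4=S, B5=T
#5 (k=6, t=-2) -> B1->T, B1->T, B1->T, B1->T, B1->T, B1->T, B1->T, B1->T, B1->T, B1->T, B1->T, B1->T, B1->T, B1->F, ...; covered: B1=T, B1=F, B2=F, B3=F, B4=S, B5=T
together the pool reaches 7 outcomes: B1=T, B1=F, B2=F, B3=F, B4=S, B5=T, B5=F
no size-1 subset reaches all 7 outcomes (best union: 6/7)
the canonical winner is {1, 4}: size 2, full 7-outcome coverage, earliest index list among size-2 covers
Answer: 1, 4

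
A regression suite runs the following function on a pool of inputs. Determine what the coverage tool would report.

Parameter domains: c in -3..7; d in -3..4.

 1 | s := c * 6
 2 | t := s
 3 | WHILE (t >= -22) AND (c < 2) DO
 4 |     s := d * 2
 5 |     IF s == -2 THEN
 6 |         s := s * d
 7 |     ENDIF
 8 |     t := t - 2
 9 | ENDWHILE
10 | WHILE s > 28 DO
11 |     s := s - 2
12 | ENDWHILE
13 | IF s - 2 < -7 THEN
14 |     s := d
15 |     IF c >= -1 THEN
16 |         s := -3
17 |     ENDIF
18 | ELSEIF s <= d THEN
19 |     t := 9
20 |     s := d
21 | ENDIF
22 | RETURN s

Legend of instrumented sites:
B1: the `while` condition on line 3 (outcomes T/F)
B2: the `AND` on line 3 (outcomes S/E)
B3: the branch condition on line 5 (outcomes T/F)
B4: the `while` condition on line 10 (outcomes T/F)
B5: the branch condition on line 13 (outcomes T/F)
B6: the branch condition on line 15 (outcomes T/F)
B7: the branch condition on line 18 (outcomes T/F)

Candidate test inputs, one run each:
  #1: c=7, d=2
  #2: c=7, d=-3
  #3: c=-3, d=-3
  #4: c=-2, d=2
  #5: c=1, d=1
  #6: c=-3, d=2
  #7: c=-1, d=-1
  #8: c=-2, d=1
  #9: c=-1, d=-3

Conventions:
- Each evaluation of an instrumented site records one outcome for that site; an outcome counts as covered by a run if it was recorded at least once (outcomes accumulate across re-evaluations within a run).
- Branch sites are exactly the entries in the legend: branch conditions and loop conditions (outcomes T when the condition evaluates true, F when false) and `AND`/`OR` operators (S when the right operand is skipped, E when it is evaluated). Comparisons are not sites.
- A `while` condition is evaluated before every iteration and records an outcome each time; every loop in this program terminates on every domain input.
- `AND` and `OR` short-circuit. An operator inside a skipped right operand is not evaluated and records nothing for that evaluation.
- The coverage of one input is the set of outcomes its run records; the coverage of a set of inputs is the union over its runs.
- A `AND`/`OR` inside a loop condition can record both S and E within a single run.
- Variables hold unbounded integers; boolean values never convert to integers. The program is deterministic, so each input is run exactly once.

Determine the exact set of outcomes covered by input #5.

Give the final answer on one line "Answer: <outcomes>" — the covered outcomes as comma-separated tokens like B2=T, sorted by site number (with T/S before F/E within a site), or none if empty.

Tracing the run of input #5 (c=1, d=1):
  B2->E, B1->T, B3->F, B2->E, B1->T, B3->F, B2->E, B1->T, B3->F, B2->E
  B1->T, B3->F, B2->E, B1->T, B3->F, B2->E, B1->T, B3->F, B2->E, B1->T
  B3->F, B2->E, B1->T, B3->F, B2->E, B1->T, B3->F, B2->E, B1->T, B3->F
  B2->E, B1->T, B3->F, B2->E, B1->T, B3->F, B2->E, B1->T, B3->F, B2->E
  B1->T, B3->F, B2->E, B1->T, B3->F, B2->S, B1->F, B4->F, B5->F, B7->F
collecting distinct outcomes: B1=T, B1=F, B2=S, B2=E, B3=F, B4=F, B5=F, B7=F

Answer: B1=T, B1=F, B2=S, B2=E, B3=F, B4=F, B5=F, B7=F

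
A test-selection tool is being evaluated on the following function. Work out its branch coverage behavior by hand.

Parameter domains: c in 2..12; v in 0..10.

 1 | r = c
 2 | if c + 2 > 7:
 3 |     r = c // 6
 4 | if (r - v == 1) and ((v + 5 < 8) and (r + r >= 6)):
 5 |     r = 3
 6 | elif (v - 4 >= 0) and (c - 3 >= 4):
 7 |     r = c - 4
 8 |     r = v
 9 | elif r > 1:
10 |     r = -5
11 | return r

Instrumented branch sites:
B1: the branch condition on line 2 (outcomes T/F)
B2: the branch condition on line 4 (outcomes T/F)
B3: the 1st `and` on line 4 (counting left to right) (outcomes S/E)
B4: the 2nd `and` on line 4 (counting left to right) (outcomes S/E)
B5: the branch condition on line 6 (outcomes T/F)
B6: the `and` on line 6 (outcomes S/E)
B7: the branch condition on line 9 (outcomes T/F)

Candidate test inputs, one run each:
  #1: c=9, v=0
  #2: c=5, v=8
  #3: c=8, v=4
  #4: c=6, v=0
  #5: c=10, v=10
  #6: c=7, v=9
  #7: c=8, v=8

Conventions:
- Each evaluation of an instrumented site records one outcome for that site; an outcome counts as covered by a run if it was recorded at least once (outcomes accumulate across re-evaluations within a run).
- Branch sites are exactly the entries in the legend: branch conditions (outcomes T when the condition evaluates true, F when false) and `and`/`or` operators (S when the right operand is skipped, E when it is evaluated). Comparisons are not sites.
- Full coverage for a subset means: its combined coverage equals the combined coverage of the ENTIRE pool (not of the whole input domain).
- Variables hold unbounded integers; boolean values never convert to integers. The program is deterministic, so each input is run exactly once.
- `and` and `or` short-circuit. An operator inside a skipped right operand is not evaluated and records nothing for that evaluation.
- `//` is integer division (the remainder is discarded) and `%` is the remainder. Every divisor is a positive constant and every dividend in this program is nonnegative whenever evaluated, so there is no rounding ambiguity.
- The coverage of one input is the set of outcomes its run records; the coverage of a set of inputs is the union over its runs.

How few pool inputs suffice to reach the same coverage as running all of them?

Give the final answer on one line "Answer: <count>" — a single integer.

input #1 (c=9, v=0): covers B1=T, B2=F, B3=E, B4=E, B5=F, B6=S, B7=F
input #2 (c=5, v=8): covers B1=F, B2=F, B3=S, B5=F, B6=E, B7=T
input #3 (c=8, v=4): covers B1=T, B2=F, B3=S, B5=T, B6=E
input #4 (c=6, v=0): covers B1=T, B2=F, B3=E, B4=E, B5=F, B6=S, B7=F
input #5 (c=10, v=10): covers B1=T, B2=F, B3=S, B5=T, B6=E
input #6 (c=7, v=9): covers B1=T, B2=F, B3=S, B5=T, B6=E
input #7 (c=8, v=8): covers B1=T, B2=F, B3=S, B5=T, B6=E
together the pool reaches 12 outcomes: B1=T, B1=F, B2=F, B3=S, B3=E, B4=E, B5=T, B5=F, B6=S, B6=E, B7=T, B7=F
size 1 is not enough: best union over all size-1 subsets is 7/12
size 2 is not enough: best union over all size-2 subsets is 11/12
the canonical winner is {1, 2, 3}: size 3, full 12-outcome coverage, earliest index list among size-3 covers

Answer: 3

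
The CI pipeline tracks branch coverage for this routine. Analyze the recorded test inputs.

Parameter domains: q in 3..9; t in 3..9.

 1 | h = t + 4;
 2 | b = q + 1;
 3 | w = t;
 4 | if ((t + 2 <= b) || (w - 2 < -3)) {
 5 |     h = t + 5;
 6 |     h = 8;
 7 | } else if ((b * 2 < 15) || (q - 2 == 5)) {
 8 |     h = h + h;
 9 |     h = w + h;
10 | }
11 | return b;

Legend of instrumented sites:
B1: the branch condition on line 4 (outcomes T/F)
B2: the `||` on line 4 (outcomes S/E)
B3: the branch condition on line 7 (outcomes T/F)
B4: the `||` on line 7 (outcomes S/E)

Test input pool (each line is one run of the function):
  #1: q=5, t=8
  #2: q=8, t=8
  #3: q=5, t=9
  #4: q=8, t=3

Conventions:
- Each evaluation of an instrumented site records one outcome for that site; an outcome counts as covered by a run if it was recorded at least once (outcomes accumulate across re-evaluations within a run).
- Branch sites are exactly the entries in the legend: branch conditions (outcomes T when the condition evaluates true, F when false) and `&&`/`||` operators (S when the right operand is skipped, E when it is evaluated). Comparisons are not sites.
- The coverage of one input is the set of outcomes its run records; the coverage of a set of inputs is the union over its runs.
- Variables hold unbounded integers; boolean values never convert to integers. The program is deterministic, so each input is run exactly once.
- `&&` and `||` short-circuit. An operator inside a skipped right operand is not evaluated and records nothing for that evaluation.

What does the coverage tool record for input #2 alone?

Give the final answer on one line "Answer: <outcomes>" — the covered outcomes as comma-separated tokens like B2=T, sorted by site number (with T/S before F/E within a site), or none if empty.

Running input #2 (q=8, t=8), event by event:
  B2->E, B1->F, B4->E, B3->F
distinct outcomes covered: B1=F, B2=E, B3=F, B4=E

Answer: B1=F, B2=E, B3=F, B4=E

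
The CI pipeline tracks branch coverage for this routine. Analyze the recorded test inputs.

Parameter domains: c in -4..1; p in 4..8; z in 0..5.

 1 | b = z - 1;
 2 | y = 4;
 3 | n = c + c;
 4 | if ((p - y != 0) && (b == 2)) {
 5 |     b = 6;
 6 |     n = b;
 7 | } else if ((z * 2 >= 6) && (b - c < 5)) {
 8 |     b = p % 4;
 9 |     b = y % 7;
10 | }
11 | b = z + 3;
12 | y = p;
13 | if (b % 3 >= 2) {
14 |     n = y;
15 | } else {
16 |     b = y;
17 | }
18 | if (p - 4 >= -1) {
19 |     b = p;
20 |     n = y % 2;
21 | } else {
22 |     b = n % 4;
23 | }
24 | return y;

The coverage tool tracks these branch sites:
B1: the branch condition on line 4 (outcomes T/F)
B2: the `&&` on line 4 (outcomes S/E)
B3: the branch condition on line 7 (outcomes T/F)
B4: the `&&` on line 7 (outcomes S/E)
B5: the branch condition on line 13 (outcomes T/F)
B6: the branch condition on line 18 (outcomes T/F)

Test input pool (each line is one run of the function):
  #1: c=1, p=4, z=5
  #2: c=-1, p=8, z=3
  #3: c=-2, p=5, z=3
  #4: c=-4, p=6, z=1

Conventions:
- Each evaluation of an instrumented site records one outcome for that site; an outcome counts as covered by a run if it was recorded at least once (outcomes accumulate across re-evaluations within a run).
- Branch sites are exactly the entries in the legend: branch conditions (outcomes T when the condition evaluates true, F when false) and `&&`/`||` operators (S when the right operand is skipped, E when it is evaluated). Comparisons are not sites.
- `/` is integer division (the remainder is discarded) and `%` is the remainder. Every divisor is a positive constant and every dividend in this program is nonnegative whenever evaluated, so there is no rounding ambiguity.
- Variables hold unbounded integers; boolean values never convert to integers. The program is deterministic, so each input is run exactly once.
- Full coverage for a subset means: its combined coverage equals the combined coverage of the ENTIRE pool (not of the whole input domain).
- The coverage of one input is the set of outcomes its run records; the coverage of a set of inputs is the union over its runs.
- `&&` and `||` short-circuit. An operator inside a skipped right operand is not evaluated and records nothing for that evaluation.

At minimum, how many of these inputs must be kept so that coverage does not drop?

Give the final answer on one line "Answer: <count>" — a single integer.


#1 (c=1, p=4, z=5) -> B2->S, B1->F, B4->E, B3->T, B5->T, B6->T; covered: B1=F, B2=S, B3=T, B4=E, B5=T, B6=T
#2 (c=-1, p=8, z=3) -> B2->E, B1->T, B5->F, B6->T; covered: B1=T, B2=E, B5=F, B6=T
#3 (c=-2, p=5, z=3) -> B2->E, B1->T, B5->F, B6->T; covered: B1=T, B2=E, B5=F, B6=T
#4 (c=-4, p=6, z=1) -> B2->E, B1->F, B4->S, B3->F, B5->F, B6->T; covered: B1=F, B2=E, B3=F, B4=S, B5=F, B6=T
together the pool reaches 11 outcomes: B1=T, B1=F, B2=S, B2=E, B3=T, B3=F, B4=S, B4=E, B5=T, B5=F, B6=T
every size-1 subset falls short of the 11 outcomes (best: 6/11)
every size-2 subset falls short of the 11 outcomes (best: 10/11)
the canonical winner is {1, 2, 4}: size 3, full 11-outcome coverage, earliest index list among size-3 covers
Answer: 3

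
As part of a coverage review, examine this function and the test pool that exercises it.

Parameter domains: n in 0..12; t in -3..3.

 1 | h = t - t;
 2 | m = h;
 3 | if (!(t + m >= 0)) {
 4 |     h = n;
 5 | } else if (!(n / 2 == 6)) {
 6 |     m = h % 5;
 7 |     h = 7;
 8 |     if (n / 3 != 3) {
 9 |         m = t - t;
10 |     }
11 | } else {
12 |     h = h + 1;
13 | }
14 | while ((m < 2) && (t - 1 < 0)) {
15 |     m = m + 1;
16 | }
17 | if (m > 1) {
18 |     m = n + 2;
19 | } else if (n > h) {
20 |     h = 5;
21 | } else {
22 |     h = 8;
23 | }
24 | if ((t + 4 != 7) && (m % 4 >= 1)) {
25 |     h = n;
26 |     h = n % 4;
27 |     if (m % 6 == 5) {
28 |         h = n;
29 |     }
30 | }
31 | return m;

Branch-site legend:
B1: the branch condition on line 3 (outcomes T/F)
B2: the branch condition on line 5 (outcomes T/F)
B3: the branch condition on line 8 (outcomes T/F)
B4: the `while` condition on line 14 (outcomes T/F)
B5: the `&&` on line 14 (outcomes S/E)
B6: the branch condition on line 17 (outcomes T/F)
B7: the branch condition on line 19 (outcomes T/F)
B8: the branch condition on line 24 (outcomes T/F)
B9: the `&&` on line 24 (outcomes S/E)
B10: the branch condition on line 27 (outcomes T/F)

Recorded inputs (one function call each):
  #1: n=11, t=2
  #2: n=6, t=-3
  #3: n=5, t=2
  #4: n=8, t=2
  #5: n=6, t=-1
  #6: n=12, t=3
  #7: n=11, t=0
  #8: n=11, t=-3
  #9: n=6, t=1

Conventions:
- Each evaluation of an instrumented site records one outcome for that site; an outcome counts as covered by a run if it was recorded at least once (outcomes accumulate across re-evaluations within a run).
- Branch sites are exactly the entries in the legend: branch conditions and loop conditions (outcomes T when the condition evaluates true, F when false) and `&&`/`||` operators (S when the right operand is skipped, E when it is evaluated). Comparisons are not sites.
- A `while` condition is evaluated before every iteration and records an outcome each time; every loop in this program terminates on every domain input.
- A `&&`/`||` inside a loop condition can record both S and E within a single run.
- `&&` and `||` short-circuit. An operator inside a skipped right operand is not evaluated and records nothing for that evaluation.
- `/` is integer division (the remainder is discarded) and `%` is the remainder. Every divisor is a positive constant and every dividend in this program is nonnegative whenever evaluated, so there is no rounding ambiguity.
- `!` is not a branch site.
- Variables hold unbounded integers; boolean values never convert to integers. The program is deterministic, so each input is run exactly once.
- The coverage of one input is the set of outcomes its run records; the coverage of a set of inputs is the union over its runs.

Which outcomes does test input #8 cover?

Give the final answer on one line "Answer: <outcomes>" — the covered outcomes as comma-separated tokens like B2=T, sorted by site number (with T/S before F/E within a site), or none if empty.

Simulating input #8 (n=11, t=-3) step by step:
  B1->T, B5->E, B4->T, B5->E, B4->T, B5->S, B4->F, B6->T, B9->E, B8->T
  B10->F
distinct outcomes covered: B1=T, B4=T, B4=F, B5=S, B5=E, B6=T, B8=T, B9=E, B10=F

Answer: B1=T, B4=T, B4=F, B5=S, B5=E, B6=T, B8=T, B9=E, B10=F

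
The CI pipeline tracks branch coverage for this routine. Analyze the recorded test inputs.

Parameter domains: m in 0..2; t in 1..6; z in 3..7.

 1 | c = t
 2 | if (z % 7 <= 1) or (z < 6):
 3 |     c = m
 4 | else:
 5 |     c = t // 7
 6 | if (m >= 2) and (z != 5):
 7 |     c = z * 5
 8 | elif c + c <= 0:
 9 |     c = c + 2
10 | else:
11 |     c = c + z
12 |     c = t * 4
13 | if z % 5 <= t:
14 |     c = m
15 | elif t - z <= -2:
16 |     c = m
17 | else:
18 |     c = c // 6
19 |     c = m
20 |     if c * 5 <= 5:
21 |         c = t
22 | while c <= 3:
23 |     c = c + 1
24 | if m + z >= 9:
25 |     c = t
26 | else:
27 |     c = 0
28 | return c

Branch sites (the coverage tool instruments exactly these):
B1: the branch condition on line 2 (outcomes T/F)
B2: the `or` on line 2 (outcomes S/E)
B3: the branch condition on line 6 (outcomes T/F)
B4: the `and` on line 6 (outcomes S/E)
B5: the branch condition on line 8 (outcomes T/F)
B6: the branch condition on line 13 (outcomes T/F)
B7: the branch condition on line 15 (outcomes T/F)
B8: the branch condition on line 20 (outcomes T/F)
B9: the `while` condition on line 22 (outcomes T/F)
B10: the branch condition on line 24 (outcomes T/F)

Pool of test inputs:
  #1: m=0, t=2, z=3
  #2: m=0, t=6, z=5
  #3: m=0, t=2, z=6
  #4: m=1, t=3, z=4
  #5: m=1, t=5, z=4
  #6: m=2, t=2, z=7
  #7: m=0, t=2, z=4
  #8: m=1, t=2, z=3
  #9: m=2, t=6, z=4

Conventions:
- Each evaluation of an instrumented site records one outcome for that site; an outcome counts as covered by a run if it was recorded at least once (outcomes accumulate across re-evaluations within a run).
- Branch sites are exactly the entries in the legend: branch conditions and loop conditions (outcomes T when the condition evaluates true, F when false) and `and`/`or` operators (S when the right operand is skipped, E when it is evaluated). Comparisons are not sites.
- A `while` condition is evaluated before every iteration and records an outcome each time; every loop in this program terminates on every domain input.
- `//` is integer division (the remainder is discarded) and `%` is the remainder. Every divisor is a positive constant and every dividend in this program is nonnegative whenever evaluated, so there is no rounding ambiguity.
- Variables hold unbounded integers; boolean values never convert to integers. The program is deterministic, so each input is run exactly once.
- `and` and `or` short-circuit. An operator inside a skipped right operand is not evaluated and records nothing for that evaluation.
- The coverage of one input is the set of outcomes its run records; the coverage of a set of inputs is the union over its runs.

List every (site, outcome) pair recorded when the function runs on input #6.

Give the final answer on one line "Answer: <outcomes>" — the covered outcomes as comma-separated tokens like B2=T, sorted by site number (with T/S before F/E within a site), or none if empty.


Event log for input #6 (m=2, t=2, z=7):
  B2->S, B1->T, B4->E, B3->T, B6->T, B9->T, B9->T, B9->F, B10->T
collecting distinct outcomes: B1=T, B2=S, B3=T, B4=E, B6=T, B9=T, B9=F, B10=T
Answer: B1=T, B2=S, B3=T, B4=E, B6=T, B9=T, B9=F, B10=T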